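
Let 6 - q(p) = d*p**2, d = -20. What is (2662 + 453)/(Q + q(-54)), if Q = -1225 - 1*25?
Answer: 3115/57076 ≈ 0.054576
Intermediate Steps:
q(p) = 6 + 20*p**2 (q(p) = 6 - (-20)*p**2 = 6 + 20*p**2)
Q = -1250 (Q = -1225 - 25 = -1250)
(2662 + 453)/(Q + q(-54)) = (2662 + 453)/(-1250 + (6 + 20*(-54)**2)) = 3115/(-1250 + (6 + 20*2916)) = 3115/(-1250 + (6 + 58320)) = 3115/(-1250 + 58326) = 3115/57076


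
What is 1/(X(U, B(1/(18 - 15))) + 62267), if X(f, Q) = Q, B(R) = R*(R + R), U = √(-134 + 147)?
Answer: 9/560405 ≈ 1.6060e-5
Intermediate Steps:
U = √13 ≈ 3.6056
B(R) = 2*R² (B(R) = R*(2*R) = 2*R²)
1/(X(U, B(1/(18 - 15))) + 62267) = 1/(2*(1/(18 - 15))² + 62267) = 1/(2*(1/3)² + 62267) = 1/(2*(⅓)² + 62267) = 1/(2*(⅑) + 62267) = 1/(2/9 + 62267) = 1/(560405/9) = 9/560405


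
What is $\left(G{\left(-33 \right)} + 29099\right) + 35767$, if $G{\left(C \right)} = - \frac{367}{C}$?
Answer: $\frac{2140945}{33} \approx 64877.0$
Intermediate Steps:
$\left(G{\left(-33 \right)} + 29099\right) + 35767 = \left(- \frac{367}{-33} + 29099\right) + 35767 = \left(\left(-367\right) \left(- \frac{1}{33}\right) + 29099\right) + 35767 = \left(\frac{367}{33} + 29099\right) + 35767 = \frac{960634}{33} + 35767 = \frac{2140945}{33}$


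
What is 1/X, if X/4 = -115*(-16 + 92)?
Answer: -1/34960 ≈ -2.8604e-5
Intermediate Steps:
X = -34960 (X = 4*(-115*(-16 + 92)) = 4*(-115*76) = 4*(-8740) = -34960)
1/X = 1/(-34960) = -1/34960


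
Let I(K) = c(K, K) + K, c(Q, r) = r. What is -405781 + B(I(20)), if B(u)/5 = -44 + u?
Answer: -405801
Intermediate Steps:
I(K) = 2*K (I(K) = K + K = 2*K)
B(u) = -220 + 5*u (B(u) = 5*(-44 + u) = -220 + 5*u)
-405781 + B(I(20)) = -405781 + (-220 + 5*(2*20)) = -405781 + (-220 + 5*40) = -405781 + (-220 + 200) = -405781 - 20 = -405801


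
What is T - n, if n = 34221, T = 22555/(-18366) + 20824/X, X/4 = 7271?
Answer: -4569912868115/133539186 ≈ -34222.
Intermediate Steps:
X = 29084 (X = 4*7271 = 29084)
T = -68384009/133539186 (T = 22555/(-18366) + 20824/29084 = 22555*(-1/18366) + 20824*(1/29084) = -22555/18366 + 5206/7271 = -68384009/133539186 ≈ -0.51209)
T - n = -68384009/133539186 - 1*34221 = -68384009/133539186 - 34221 = -4569912868115/133539186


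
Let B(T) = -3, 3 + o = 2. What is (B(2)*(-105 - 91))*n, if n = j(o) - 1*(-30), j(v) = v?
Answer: 17052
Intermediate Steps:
o = -1 (o = -3 + 2 = -1)
n = 29 (n = -1 - 1*(-30) = -1 + 30 = 29)
(B(2)*(-105 - 91))*n = -3*(-105 - 91)*29 = -3*(-196)*29 = 588*29 = 17052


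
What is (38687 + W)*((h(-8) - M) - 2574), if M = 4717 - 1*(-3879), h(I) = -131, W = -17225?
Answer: -242542062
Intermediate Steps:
M = 8596 (M = 4717 + 3879 = 8596)
(38687 + W)*((h(-8) - M) - 2574) = (38687 - 17225)*((-131 - 1*8596) - 2574) = 21462*((-131 - 8596) - 2574) = 21462*(-8727 - 2574) = 21462*(-11301) = -242542062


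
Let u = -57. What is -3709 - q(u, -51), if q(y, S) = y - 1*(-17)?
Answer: -3669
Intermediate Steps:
q(y, S) = 17 + y (q(y, S) = y + 17 = 17 + y)
-3709 - q(u, -51) = -3709 - (17 - 57) = -3709 - 1*(-40) = -3709 + 40 = -3669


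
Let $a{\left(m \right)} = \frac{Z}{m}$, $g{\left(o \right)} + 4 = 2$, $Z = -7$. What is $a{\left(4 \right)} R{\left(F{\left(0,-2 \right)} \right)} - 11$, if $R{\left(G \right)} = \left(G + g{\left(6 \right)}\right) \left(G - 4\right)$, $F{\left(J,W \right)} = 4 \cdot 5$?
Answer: $-515$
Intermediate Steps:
$F{\left(J,W \right)} = 20$
$g{\left(o \right)} = -2$ ($g{\left(o \right)} = -4 + 2 = -2$)
$R{\left(G \right)} = \left(-4 + G\right) \left(-2 + G\right)$ ($R{\left(G \right)} = \left(G - 2\right) \left(G - 4\right) = \left(-2 + G\right) \left(-4 + G\right) = \left(-4 + G\right) \left(-2 + G\right)$)
$a{\left(m \right)} = - \frac{7}{m}$
$a{\left(4 \right)} R{\left(F{\left(0,-2 \right)} \right)} - 11 = - \frac{7}{4} \left(8 + 20^{2} - 120\right) - 11 = \left(-7\right) \frac{1}{4} \left(8 + 400 - 120\right) - 11 = \left(- \frac{7}{4}\right) 288 - 11 = -504 - 11 = -515$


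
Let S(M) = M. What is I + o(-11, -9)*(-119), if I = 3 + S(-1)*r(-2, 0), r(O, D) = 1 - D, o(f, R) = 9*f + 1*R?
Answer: 12854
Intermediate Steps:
o(f, R) = R + 9*f (o(f, R) = 9*f + R = R + 9*f)
I = 2 (I = 3 - (1 - 1*0) = 3 - (1 + 0) = 3 - 1*1 = 3 - 1 = 2)
I + o(-11, -9)*(-119) = 2 + (-9 + 9*(-11))*(-119) = 2 + (-9 - 99)*(-119) = 2 - 108*(-119) = 2 + 12852 = 12854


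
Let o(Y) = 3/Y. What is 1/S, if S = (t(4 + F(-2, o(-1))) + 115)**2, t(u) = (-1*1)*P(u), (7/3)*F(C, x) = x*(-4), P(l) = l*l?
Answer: 2401/2368521 ≈ 0.0010137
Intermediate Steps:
P(l) = l**2
F(C, x) = -12*x/7 (F(C, x) = 3*(x*(-4))/7 = 3*(-4*x)/7 = -12*x/7)
t(u) = -u**2 (t(u) = (-1*1)*u**2 = -u**2)
S = 2368521/2401 (S = (-(4 - 36/(7*(-1)))**2 + 115)**2 = (-(4 - 36*(-1)/7)**2 + 115)**2 = (-(4 - 12/7*(-3))**2 + 115)**2 = (-(4 + 36/7)**2 + 115)**2 = (-(64/7)**2 + 115)**2 = (-1*4096/49 + 115)**2 = (-4096/49 + 115)**2 = (1539/49)**2 = 2368521/2401 ≈ 986.47)
1/S = 1/(2368521/2401) = 2401/2368521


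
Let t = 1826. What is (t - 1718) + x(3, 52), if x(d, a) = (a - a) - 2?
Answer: 106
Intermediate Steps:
x(d, a) = -2 (x(d, a) = 0 - 2 = -2)
(t - 1718) + x(3, 52) = (1826 - 1718) - 2 = 108 - 2 = 106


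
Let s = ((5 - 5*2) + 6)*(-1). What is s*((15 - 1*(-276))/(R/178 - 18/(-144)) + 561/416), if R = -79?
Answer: 86064525/94432 ≈ 911.39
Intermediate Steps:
s = -1 (s = ((5 - 10) + 6)*(-1) = (-5 + 6)*(-1) = 1*(-1) = -1)
s*((15 - 1*(-276))/(R/178 - 18/(-144)) + 561/416) = -((15 - 1*(-276))/(-79/178 - 18/(-144)) + 561/416) = -((15 + 276)/(-79*1/178 - 18*(-1/144)) + 561*(1/416)) = -(291/(-79/178 + ⅛) + 561/416) = -(291/(-227/712) + 561/416) = -(291*(-712/227) + 561/416) = -(-207192/227 + 561/416) = -1*(-86064525/94432) = 86064525/94432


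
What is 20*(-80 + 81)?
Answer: 20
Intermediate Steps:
20*(-80 + 81) = 20*1 = 20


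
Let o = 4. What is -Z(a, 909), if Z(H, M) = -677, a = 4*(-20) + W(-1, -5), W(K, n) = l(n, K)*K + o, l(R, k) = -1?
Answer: 677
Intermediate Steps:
W(K, n) = 4 - K (W(K, n) = -K + 4 = 4 - K)
a = -75 (a = 4*(-20) + (4 - 1*(-1)) = -80 + (4 + 1) = -80 + 5 = -75)
-Z(a, 909) = -1*(-677) = 677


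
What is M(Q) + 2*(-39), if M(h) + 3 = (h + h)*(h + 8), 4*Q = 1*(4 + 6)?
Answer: -57/2 ≈ -28.500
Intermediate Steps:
Q = 5/2 (Q = (1*(4 + 6))/4 = (1*10)/4 = (¼)*10 = 5/2 ≈ 2.5000)
M(h) = -3 + 2*h*(8 + h) (M(h) = -3 + (h + h)*(h + 8) = -3 + (2*h)*(8 + h) = -3 + 2*h*(8 + h))
M(Q) + 2*(-39) = (-3 + 2*(5/2)² + 16*(5/2)) + 2*(-39) = (-3 + 2*(25/4) + 40) - 78 = (-3 + 25/2 + 40) - 78 = 99/2 - 78 = -57/2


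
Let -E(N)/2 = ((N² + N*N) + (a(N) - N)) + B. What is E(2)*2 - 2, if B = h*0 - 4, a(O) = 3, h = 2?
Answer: -22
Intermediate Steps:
B = -4 (B = 2*0 - 4 = 0 - 4 = -4)
E(N) = 2 - 4*N² + 2*N (E(N) = -2*(((N² + N*N) + (3 - N)) - 4) = -2*(((N² + N²) + (3 - N)) - 4) = -2*((2*N² + (3 - N)) - 4) = -2*((3 - N + 2*N²) - 4) = -2*(-1 - N + 2*N²) = 2 - 4*N² + 2*N)
E(2)*2 - 2 = (2 - 4*2² + 2*2)*2 - 2 = (2 - 4*4 + 4)*2 - 2 = (2 - 16 + 4)*2 - 2 = -10*2 - 2 = -20 - 2 = -22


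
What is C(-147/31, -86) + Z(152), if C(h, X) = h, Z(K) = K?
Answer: 4565/31 ≈ 147.26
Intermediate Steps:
C(-147/31, -86) + Z(152) = -147/31 + 152 = 4565/31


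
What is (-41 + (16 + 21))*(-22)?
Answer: 88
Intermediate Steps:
(-41 + (16 + 21))*(-22) = (-41 + 37)*(-22) = -4*(-22) = 88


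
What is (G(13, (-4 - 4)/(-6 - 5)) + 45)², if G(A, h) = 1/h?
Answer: 137641/64 ≈ 2150.6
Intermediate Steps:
(G(13, (-4 - 4)/(-6 - 5)) + 45)² = (1/((-4 - 4)/(-6 - 5)) + 45)² = (1/(-8/(-11)) + 45)² = (1/(-8*(-1/11)) + 45)² = (1/(8/11) + 45)² = (11/8 + 45)² = (371/8)² = 137641/64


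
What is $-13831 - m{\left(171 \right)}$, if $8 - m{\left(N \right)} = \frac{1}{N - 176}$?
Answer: $- \frac{69196}{5} \approx -13839.0$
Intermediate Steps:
$m{\left(N \right)} = 8 - \frac{1}{-176 + N}$ ($m{\left(N \right)} = 8 - \frac{1}{N - 176} = 8 - \frac{1}{-176 + N}$)
$-13831 - m{\left(171 \right)} = -13831 - \frac{-1409 + 8 \cdot 171}{-176 + 171} = -13831 - \frac{-1409 + 1368}{-5} = -13831 - \left(- \frac{1}{5}\right) \left(-41\right) = -13831 - \frac{41}{5} = - \frac{69196}{5}$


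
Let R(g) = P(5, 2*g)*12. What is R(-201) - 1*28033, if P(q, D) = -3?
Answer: -28069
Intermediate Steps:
R(g) = -36 (R(g) = -3*12 = -36)
R(-201) - 1*28033 = -36 - 1*28033 = -36 - 28033 = -28069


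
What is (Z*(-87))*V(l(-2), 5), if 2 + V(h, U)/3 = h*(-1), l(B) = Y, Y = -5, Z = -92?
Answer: 72036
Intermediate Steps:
l(B) = -5
V(h, U) = -6 - 3*h (V(h, U) = -6 + 3*(h*(-1)) = -6 + 3*(-h) = -6 - 3*h)
(Z*(-87))*V(l(-2), 5) = (-92*(-87))*(-6 - 3*(-5)) = 8004*(-6 + 15) = 8004*9 = 72036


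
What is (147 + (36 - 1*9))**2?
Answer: 30276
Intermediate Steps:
(147 + (36 - 1*9))**2 = (147 + (36 - 9))**2 = (147 + 27)**2 = 174**2 = 30276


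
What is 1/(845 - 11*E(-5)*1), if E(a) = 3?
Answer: 1/812 ≈ 0.0012315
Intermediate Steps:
1/(845 - 11*E(-5)*1) = 1/(845 - 11*3*1) = 1/(845 - 33*1) = 1/(845 - 33) = 1/812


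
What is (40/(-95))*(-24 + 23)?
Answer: 8/19 ≈ 0.42105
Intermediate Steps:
(40/(-95))*(-24 + 23) = (40*(-1/95))*(-1) = -8/19*(-1) = 8/19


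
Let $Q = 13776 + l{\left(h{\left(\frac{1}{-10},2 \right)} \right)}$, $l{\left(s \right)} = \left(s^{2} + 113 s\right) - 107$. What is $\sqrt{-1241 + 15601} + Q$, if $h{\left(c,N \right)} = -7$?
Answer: $12927 + 2 \sqrt{3590} \approx 13047.0$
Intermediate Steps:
$l{\left(s \right)} = -107 + s^{2} + 113 s$
$Q = 12927$ ($Q = 13776 + \left(-107 + \left(-7\right)^{2} + 113 \left(-7\right)\right) = 13776 - 849 = 12927$)
$\sqrt{-1241 + 15601} + Q = \sqrt{-1241 + 15601} + 12927 = \sqrt{14360} + 12927 = 2 \sqrt{3590} + 12927 = 12927 + 2 \sqrt{3590}$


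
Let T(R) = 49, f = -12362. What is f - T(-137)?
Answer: -12411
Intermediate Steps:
f - T(-137) = -12362 - 1*49 = -12362 - 49 = -12411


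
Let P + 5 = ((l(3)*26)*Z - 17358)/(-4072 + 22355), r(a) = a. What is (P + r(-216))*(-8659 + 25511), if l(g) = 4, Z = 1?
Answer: -68381995044/18283 ≈ -3.7402e+6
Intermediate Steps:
P = -108669/18283 (P = -5 + ((4*26)*1 - 17358)/(-4072 + 22355) = -5 + (104*1 - 17358)/18283 = -5 + (104 - 17358)*(1/18283) = -5 - 17254*1/18283 = -5 - 17254/18283 = -108669/18283 ≈ -5.9437)
(P + r(-216))*(-8659 + 25511) = (-108669/18283 - 216)*(-8659 + 25511) = -4057797/18283*16852 = -68381995044/18283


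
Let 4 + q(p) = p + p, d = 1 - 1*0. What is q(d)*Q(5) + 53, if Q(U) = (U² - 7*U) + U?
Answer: 63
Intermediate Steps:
d = 1 (d = 1 + 0 = 1)
Q(U) = U² - 6*U
q(p) = -4 + 2*p (q(p) = -4 + (p + p) = -4 + 2*p)
q(d)*Q(5) + 53 = (-4 + 2*1)*(5*(-6 + 5)) + 53 = (-4 + 2)*(5*(-1)) + 53 = -2*(-5) + 53 = 10 + 53 = 63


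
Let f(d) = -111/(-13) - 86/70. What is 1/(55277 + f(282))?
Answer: 455/25154361 ≈ 1.8088e-5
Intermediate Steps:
f(d) = 3326/455 (f(d) = -111*(-1/13) - 86*1/70 = 111/13 - 43/35 = 3326/455)
1/(55277 + f(282)) = 1/(55277 + 3326/455) = 1/(25154361/455) = 455/25154361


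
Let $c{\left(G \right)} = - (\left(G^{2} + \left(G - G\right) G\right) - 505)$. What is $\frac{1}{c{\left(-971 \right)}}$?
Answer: $- \frac{1}{942336} \approx -1.0612 \cdot 10^{-6}$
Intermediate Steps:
$c{\left(G \right)} = 505 - G^{2}$ ($c{\left(G \right)} = - (\left(G^{2} + 0 G\right) - 505) = - (\left(G^{2} + 0\right) - 505) = - (G^{2} - 505) = - (-505 + G^{2}) = 505 - G^{2}$)
$\frac{1}{c{\left(-971 \right)}} = \frac{1}{505 - \left(-971\right)^{2}} = \frac{1}{505 - 942841} = \frac{1}{-942336} = - \frac{1}{942336}$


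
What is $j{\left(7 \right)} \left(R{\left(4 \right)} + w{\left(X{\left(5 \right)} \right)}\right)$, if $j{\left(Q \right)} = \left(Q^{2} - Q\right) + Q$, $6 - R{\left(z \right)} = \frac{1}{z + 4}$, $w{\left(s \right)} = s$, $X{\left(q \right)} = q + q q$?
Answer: $\frac{14063}{8} \approx 1757.9$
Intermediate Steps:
$X{\left(q \right)} = q + q^{2}$
$R{\left(z \right)} = 6 - \frac{1}{4 + z}$ ($R{\left(z \right)} = 6 - \frac{1}{z + 4} = 6 - \frac{1}{4 + z}$)
$j{\left(Q \right)} = Q^{2}$
$j{\left(7 \right)} \left(R{\left(4 \right)} + w{\left(X{\left(5 \right)} \right)}\right) = 7^{2} \left(\frac{23 + 6 \cdot 4}{4 + 4} + 5 \left(1 + 5\right)\right) = 49 \left(\frac{23 + 24}{8} + 5 \cdot 6\right) = 49 \left(\frac{1}{8} \cdot 47 + 30\right) = 49 \left(\frac{47}{8} + 30\right) = 49 \cdot \frac{287}{8} = \frac{14063}{8}$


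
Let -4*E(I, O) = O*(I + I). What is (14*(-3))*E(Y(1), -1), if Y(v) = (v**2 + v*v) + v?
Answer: -63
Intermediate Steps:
Y(v) = v + 2*v**2 (Y(v) = (v**2 + v**2) + v = 2*v**2 + v = v + 2*v**2)
E(I, O) = -I*O/2 (E(I, O) = -O*(I + I)/4 = -O*2*I/4 = -I*O/2)
(14*(-3))*E(Y(1), -1) = (14*(-3))*(-1/2*1*(1 + 2*1)*(-1)) = -(-21)*1*(1 + 2)*(-1) = -(-21)*1*3*(-1) = -(-21)*3*(-1) = -42*3/2 = -63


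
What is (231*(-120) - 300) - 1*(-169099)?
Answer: 141079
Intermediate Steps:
(231*(-120) - 300) - 1*(-169099) = (-27720 - 300) + 169099 = -28020 + 169099 = 141079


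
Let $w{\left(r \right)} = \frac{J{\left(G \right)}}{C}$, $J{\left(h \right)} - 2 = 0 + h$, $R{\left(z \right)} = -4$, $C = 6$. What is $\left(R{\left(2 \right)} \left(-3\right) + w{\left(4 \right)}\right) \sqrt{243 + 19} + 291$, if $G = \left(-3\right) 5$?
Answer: $291 + \frac{59 \sqrt{262}}{6} \approx 450.17$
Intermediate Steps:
$G = -15$
$J{\left(h \right)} = 2 + h$ ($J{\left(h \right)} = 2 + \left(0 + h\right) = 2 + h$)
$w{\left(r \right)} = - \frac{13}{6}$ ($w{\left(r \right)} = \frac{2 - 15}{6} = \left(-13\right) \frac{1}{6} = - \frac{13}{6}$)
$\left(R{\left(2 \right)} \left(-3\right) + w{\left(4 \right)}\right) \sqrt{243 + 19} + 291 = \left(\left(-4\right) \left(-3\right) - \frac{13}{6}\right) \sqrt{243 + 19} + 291 = \left(12 - \frac{13}{6}\right) \sqrt{262} + 291 = \frac{59 \sqrt{262}}{6} + 291 = 291 + \frac{59 \sqrt{262}}{6}$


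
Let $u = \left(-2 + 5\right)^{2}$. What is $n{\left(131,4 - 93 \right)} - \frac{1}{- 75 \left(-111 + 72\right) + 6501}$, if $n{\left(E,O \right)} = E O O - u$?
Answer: $\frac{9780813491}{9426} \approx 1.0376 \cdot 10^{6}$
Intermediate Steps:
$u = 9$ ($u = 3^{2} = 9$)
$n{\left(E,O \right)} = -9 + E O^{2}$ ($n{\left(E,O \right)} = E O O - 9 = E O^{2} - 9 = -9 + E O^{2}$)
$n{\left(131,4 - 93 \right)} - \frac{1}{- 75 \left(-111 + 72\right) + 6501} = \left(-9 + 131 \left(4 - 93\right)^{2}\right) - \frac{1}{- 75 \left(-111 + 72\right) + 6501} = \left(-9 + 131 \left(4 - 93\right)^{2}\right) - \frac{1}{\left(-75\right) \left(-39\right) + 6501} = \left(-9 + 131 \left(-89\right)^{2}\right) - \frac{1}{2925 + 6501} = \left(-9 + 131 \cdot 7921\right) - \frac{1}{9426} = \left(-9 + 1037651\right) - \frac{1}{9426} = 1037642 - \frac{1}{9426} = \frac{9780813491}{9426}$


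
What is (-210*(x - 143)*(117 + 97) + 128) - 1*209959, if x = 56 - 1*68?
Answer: 6755869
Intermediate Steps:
x = -12 (x = 56 - 68 = -12)
(-210*(x - 143)*(117 + 97) + 128) - 1*209959 = (-210*(-12 - 143)*(117 + 97) + 128) - 1*209959 = (-(-32550)*214 + 128) - 209959 = (-210*(-33170) + 128) - 209959 = (6965700 + 128) - 209959 = 6965828 - 209959 = 6755869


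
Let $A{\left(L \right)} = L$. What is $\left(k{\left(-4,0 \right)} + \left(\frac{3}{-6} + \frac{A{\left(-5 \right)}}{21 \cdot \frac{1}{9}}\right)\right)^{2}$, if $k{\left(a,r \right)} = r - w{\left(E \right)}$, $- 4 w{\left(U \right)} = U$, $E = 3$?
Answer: $\frac{2809}{784} \approx 3.5829$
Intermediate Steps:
$w{\left(U \right)} = - \frac{U}{4}$
$k{\left(a,r \right)} = \frac{3}{4} + r$ ($k{\left(a,r \right)} = r - \left(- \frac{1}{4}\right) 3 = r - - \frac{3}{4} = r + \frac{3}{4} = \frac{3}{4} + r$)
$\left(k{\left(-4,0 \right)} + \left(\frac{3}{-6} + \frac{A{\left(-5 \right)}}{21 \cdot \frac{1}{9}}\right)\right)^{2} = \left(\left(\frac{3}{4} + 0\right) + \left(\frac{3}{-6} - \frac{5}{21 \cdot \frac{1}{9}}\right)\right)^{2} = \left(\frac{3}{4} + \left(3 \left(- \frac{1}{6}\right) - \frac{5}{21 \cdot \frac{1}{9}}\right)\right)^{2} = \left(\frac{3}{4} - \left(\frac{1}{2} + \frac{5}{\frac{7}{3}}\right)\right)^{2} = \left(\frac{3}{4} - \frac{37}{14}\right)^{2} = \left(- \frac{53}{28}\right)^{2} = \frac{2809}{784}$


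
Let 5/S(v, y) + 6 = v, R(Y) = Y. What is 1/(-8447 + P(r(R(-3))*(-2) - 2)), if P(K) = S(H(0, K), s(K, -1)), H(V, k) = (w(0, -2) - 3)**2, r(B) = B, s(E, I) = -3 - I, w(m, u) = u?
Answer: -19/160488 ≈ -0.00011839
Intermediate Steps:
H(V, k) = 25 (H(V, k) = (-2 - 3)**2 = (-5)**2 = 25)
S(v, y) = 5/(-6 + v)
P(K) = 5/19 (P(K) = 5/(-6 + 25) = 5/19)
1/(-8447 + P(r(R(-3))*(-2) - 2)) = 1/(-8447 + 5/19) = 1/(-160488/19) = -19/160488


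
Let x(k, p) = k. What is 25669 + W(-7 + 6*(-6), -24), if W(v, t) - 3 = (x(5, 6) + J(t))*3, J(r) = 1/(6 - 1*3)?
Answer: 25688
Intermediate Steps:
J(r) = ⅓ (J(r) = 1/(6 - 3) = 1/3 = ⅓)
W(v, t) = 19 (W(v, t) = 3 + (5 + ⅓)*3 = 3 + (16/3)*3 = 3 + 16 = 19)
25669 + W(-7 + 6*(-6), -24) = 25669 + 19 = 25688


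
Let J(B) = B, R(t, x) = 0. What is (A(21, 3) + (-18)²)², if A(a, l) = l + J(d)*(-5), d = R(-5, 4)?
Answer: 106929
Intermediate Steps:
d = 0
A(a, l) = l (A(a, l) = l + 0*(-5) = l + 0 = l)
(A(21, 3) + (-18)²)² = (3 + (-18)²)² = (3 + 324)² = 327² = 106929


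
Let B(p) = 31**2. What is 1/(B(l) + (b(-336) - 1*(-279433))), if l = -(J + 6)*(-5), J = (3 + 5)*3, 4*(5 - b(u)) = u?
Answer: 1/280483 ≈ 3.5653e-6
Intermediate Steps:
b(u) = 5 - u/4
J = 24 (J = 8*3 = 24)
l = 150 (l = -(24 + 6)*(-5) = -30*(-5) = -1*(-150) = 150)
B(p) = 961
1/(B(l) + (b(-336) - 1*(-279433))) = 1/(961 + ((5 - 1/4*(-336)) - 1*(-279433))) = 1/(961 + ((5 + 84) + 279433)) = 1/(961 + (89 + 279433)) = 1/(961 + 279522) = 1/280483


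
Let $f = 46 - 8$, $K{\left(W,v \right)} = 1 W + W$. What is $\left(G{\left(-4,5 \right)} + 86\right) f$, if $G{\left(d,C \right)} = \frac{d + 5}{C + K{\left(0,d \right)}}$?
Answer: $\frac{16378}{5} \approx 3275.6$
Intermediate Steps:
$K{\left(W,v \right)} = 2 W$ ($K{\left(W,v \right)} = W + W = 2 W$)
$G{\left(d,C \right)} = \frac{5 + d}{C}$ ($G{\left(d,C \right)} = \frac{d + 5}{C + 2 \cdot 0} = \frac{5 + d}{C + 0} = \frac{5 + d}{C}$)
$f = 38$ ($f = 46 - 8 = 38$)
$\left(G{\left(-4,5 \right)} + 86\right) f = \left(\frac{5 - 4}{5} + 86\right) 38 = \left(\frac{1}{5} \cdot 1 + 86\right) 38 = \left(\frac{1}{5} + 86\right) 38 = \frac{431}{5} \cdot 38 = \frac{16378}{5}$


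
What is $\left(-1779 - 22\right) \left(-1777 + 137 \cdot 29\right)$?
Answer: $-3954996$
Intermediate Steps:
$\left(-1779 - 22\right) \left(-1777 + 137 \cdot 29\right) = - 1801 \left(-1777 + 3973\right) = \left(-1801\right) 2196 = -3954996$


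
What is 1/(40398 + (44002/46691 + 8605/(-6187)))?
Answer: 288877217/11669932276685 ≈ 2.4754e-5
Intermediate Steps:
1/(40398 + (44002/46691 + 8605/(-6187))) = 1/(40398 + (44002*(1/46691) + 8605*(-1/6187))) = 1/(40398 + (44002/46691 - 8605/6187)) = 1/(40398 - 129535681/288877217) = 1/(11669932276685/288877217) = 288877217/11669932276685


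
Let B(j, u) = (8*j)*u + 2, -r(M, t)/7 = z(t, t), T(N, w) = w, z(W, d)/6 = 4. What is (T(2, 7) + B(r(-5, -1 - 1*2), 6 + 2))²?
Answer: 115412049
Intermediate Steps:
z(W, d) = 24 (z(W, d) = 6*4 = 24)
r(M, t) = -168 (r(M, t) = -7*24 = -168)
B(j, u) = 2 + 8*j*u (B(j, u) = 8*j*u + 2 = 2 + 8*j*u)
(T(2, 7) + B(r(-5, -1 - 1*2), 6 + 2))² = (7 + (2 + 8*(-168)*(6 + 2)))² = (7 + (2 + 8*(-168)*8))² = (7 + (2 - 10752))² = (7 - 10750)² = (-10743)² = 115412049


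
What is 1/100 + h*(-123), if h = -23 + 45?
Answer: -270599/100 ≈ -2706.0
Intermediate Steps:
h = 22
1/100 + h*(-123) = 1/100 + 22*(-123) = 1/100 - 2706 = -270599/100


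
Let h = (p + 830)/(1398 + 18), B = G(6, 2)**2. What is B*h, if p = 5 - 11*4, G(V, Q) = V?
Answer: 2373/118 ≈ 20.110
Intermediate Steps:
B = 36 (B = 6**2 = 36)
p = -39 (p = 5 - 44 = -39)
h = 791/1416 (h = (-39 + 830)/(1398 + 18) = 791/1416 ≈ 0.55862)
B*h = 36*(791/1416) = 2373/118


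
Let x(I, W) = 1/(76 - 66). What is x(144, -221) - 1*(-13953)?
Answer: 139531/10 ≈ 13953.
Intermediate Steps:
x(I, W) = ⅒ (x(I, W) = 1/10 = ⅒)
x(144, -221) - 1*(-13953) = ⅒ - 1*(-13953) = ⅒ + 13953 = 139531/10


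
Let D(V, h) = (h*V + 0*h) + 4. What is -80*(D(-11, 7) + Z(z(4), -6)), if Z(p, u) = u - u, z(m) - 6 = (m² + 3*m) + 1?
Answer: 5840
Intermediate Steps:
z(m) = 7 + m² + 3*m (z(m) = 6 + ((m² + 3*m) + 1) = 6 + (1 + m² + 3*m) = 7 + m² + 3*m)
Z(p, u) = 0
D(V, h) = 4 + V*h (D(V, h) = (V*h + 0) + 4 = V*h + 4 = 4 + V*h)
-80*(D(-11, 7) + Z(z(4), -6)) = -80*((4 - 11*7) + 0) = -80*((4 - 77) + 0) = -80*(-73 + 0) = -80*(-73) = 5840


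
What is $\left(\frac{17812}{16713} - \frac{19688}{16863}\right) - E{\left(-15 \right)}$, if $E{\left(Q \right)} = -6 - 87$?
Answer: $\frac{8727210293}{93943773} \approx 92.898$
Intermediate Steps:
$E{\left(Q \right)} = -93$
$\left(\frac{17812}{16713} - \frac{19688}{16863}\right) - E{\left(-15 \right)} = \left(\frac{17812}{16713} - \frac{19688}{16863}\right) - -93 = \left(17812 \cdot \frac{1}{16713} - \frac{19688}{16863}\right) + 93 = \left(\frac{17812}{16713} - \frac{19688}{16863}\right) + 93 = - \frac{9560596}{93943773} + 93 = \frac{8727210293}{93943773}$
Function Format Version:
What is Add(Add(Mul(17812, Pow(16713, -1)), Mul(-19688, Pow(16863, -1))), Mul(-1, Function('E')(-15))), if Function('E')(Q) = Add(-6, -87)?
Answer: Rational(8727210293, 93943773) ≈ 92.898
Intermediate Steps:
Function('E')(Q) = -93
Add(Add(Mul(17812, Pow(16713, -1)), Mul(-19688, Pow(16863, -1))), Mul(-1, Function('E')(-15))) = Add(Add(Mul(17812, Pow(16713, -1)), Mul(-19688, Pow(16863, -1))), Mul(-1, -93)) = Add(Add(Mul(17812, Rational(1, 16713)), Mul(-19688, Rational(1, 16863))), 93) = Add(Add(Rational(17812, 16713), Rational(-19688, 16863)), 93) = Add(Rational(-9560596, 93943773), 93) = Rational(8727210293, 93943773)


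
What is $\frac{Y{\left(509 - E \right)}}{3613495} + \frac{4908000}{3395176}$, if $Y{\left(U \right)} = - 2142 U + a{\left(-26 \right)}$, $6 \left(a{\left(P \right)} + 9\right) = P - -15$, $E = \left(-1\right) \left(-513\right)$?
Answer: $\frac{13323064910171}{9201338625090} \approx 1.4479$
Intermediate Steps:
$E = 513$
$a{\left(P \right)} = - \frac{13}{2} + \frac{P}{6}$ ($a{\left(P \right)} = -9 + \frac{P - -15}{6} = -9 + \frac{P + 15}{6} = -9 + \frac{15 + P}{6} = -9 + \left(\frac{5}{2} + \frac{P}{6}\right) = - \frac{13}{2} + \frac{P}{6}$)
$Y{\left(U \right)} = - \frac{65}{6} - 2142 U$ ($Y{\left(U \right)} = - 2142 U + \left(- \frac{13}{2} + \frac{1}{6} \left(-26\right)\right) = - 2142 U - \frac{65}{6} = - \frac{65}{6} - 2142 U$)
$\frac{Y{\left(509 - E \right)}}{3613495} + \frac{4908000}{3395176} = \frac{- \frac{65}{6} - 2142 \left(509 - 513\right)}{3613495} + \frac{4908000}{3395176} = \left(- \frac{65}{6} - 2142 \left(509 - 513\right)\right) \frac{1}{3613495} + 4908000 \cdot \frac{1}{3395176} = \left(- \frac{65}{6} - -8568\right) \frac{1}{3613495} + \frac{613500}{424397} = \left(- \frac{65}{6} + 8568\right) \frac{1}{3613495} + \frac{613500}{424397} = \frac{51343}{6} \cdot \frac{1}{3613495} + \frac{613500}{424397} = \frac{51343}{21680970} + \frac{613500}{424397} = \frac{13323064910171}{9201338625090}$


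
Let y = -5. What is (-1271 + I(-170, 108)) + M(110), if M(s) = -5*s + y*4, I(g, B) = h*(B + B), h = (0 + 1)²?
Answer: -1625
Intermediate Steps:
h = 1 (h = 1² = 1)
I(g, B) = 2*B (I(g, B) = 1*(B + B) = 1*(2*B) = 2*B)
M(s) = -20 - 5*s (M(s) = -5*s - 5*4 = -5*s - 20 = -20 - 5*s)
(-1271 + I(-170, 108)) + M(110) = (-1271 + 2*108) + (-20 - 5*110) = (-1271 + 216) + (-20 - 550) = -1055 - 570 = -1625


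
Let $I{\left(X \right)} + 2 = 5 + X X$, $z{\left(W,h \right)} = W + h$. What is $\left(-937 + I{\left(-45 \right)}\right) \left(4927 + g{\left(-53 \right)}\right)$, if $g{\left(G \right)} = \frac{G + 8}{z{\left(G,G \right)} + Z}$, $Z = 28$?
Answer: $\frac{139775647}{26} \approx 5.376 \cdot 10^{6}$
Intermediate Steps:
$I{\left(X \right)} = 3 + X^{2}$ ($I{\left(X \right)} = -2 + \left(5 + X X\right) = -2 + \left(5 + X^{2}\right) = 3 + X^{2}$)
$g{\left(G \right)} = \frac{8 + G}{28 + 2 G}$ ($g{\left(G \right)} = \frac{G + 8}{\left(G + G\right) + 28} = \frac{8 + G}{2 G + 28} = \frac{8 + G}{28 + 2 G}$)
$\left(-937 + I{\left(-45 \right)}\right) \left(4927 + g{\left(-53 \right)}\right) = \left(-937 + \left(3 + \left(-45\right)^{2}\right)\right) \left(4927 + \frac{8 - 53}{2 \left(14 - 53\right)}\right) = \left(-937 + \left(3 + 2025\right)\right) \left(4927 + \frac{1}{2} \frac{1}{-39} \left(-45\right)\right) = \left(-937 + 2028\right) \left(4927 + \frac{1}{2} \left(- \frac{1}{39}\right) \left(-45\right)\right) = 1091 \left(4927 + \frac{15}{26}\right) = 1091 \cdot \frac{128117}{26} = \frac{139775647}{26}$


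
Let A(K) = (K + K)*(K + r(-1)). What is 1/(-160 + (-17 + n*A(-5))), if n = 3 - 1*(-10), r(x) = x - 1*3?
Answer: 1/993 ≈ 0.0010071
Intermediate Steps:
r(x) = -3 + x (r(x) = x - 3 = -3 + x)
A(K) = 2*K*(-4 + K) (A(K) = (K + K)*(K + (-3 - 1)) = (2*K)*(K - 4) = (2*K)*(-4 + K) = 2*K*(-4 + K))
n = 13 (n = 3 + 10 = 13)
1/(-160 + (-17 + n*A(-5))) = 1/(-160 + (-17 + 13*(2*(-5)*(-4 - 5)))) = 1/(-160 + (-17 + 13*(2*(-5)*(-9)))) = 1/(-160 + (-17 + 13*90)) = 1/(-160 + (-17 + 1170)) = 1/(-160 + 1153) = 1/993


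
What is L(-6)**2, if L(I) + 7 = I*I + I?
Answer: 529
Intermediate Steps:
L(I) = -7 + I + I**2 (L(I) = -7 + (I*I + I) = -7 + (I**2 + I) = -7 + (I + I**2) = -7 + I + I**2)
L(-6)**2 = (-7 - 6 + (-6)**2)**2 = (-7 - 6 + 36)**2 = 23**2 = 529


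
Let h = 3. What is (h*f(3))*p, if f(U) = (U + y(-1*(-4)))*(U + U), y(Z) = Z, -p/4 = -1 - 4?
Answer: 2520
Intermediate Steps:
p = 20 (p = -4*(-1 - 4) = -4*(-5) = 20)
f(U) = 2*U*(4 + U) (f(U) = (U - 1*(-4))*(U + U) = (U + 4)*(2*U) = (4 + U)*(2*U) = 2*U*(4 + U))
(h*f(3))*p = (3*(2*3*(4 + 3)))*20 = (3*(2*3*7))*20 = (3*42)*20 = 126*20 = 2520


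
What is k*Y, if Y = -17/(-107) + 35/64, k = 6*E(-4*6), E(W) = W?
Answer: -43497/428 ≈ -101.63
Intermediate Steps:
k = -144 (k = 6*(-4*6) = 6*(-24) = -144)
Y = 4833/6848 (Y = -17*(-1/107) + 35*(1/64) = 17/107 + 35/64 = 4833/6848 ≈ 0.70575)
k*Y = -144*4833/6848 = -43497/428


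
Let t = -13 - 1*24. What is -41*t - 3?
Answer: 1514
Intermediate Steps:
t = -37 (t = -13 - 24 = -37)
-41*t - 3 = -41*(-37) - 3 = 1517 - 3 = 1514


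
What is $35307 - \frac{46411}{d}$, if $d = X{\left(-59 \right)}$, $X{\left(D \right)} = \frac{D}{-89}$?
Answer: $- \frac{2047466}{59} \approx -34703.0$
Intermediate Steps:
$X{\left(D \right)} = - \frac{D}{89}$ ($X{\left(D \right)} = D \left(- \frac{1}{89}\right) = - \frac{D}{89}$)
$d = \frac{59}{89}$ ($d = \left(- \frac{1}{89}\right) \left(-59\right) = \frac{59}{89} \approx 0.66292$)
$35307 - \frac{46411}{d} = 35307 - \frac{46411}{\frac{59}{89}} = 35307 - \frac{4130579}{59} = - \frac{2047466}{59}$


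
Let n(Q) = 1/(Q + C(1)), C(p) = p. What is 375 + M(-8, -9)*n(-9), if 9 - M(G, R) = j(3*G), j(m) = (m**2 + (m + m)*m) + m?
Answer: 4695/8 ≈ 586.88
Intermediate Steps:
n(Q) = 1/(1 + Q) (n(Q) = 1/(Q + 1) = 1/(1 + Q))
j(m) = m + 3*m**2 (j(m) = (m**2 + (2*m)*m) + m = (m**2 + 2*m**2) + m = 3*m**2 + m = m + 3*m**2)
M(G, R) = 9 - 3*G*(1 + 9*G) (M(G, R) = 9 - 3*G*(1 + 3*(3*G)) = 9 - 3*G*(1 + 9*G))
375 + M(-8, -9)*n(-9) = 375 + (9 - 3*(-8)*(1 + 9*(-8)))/(1 - 9) = 375 + (9 - 3*(-8)*(1 - 72))/(-8) = 375 + (9 - 3*(-8)*(-71))*(-1/8) = 375 + (9 - 1704)*(-1/8) = 375 - 1695*(-1/8) = 375 + 1695/8 = 4695/8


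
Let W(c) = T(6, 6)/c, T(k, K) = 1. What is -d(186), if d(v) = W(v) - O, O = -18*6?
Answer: -20089/186 ≈ -108.01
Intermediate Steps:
O = -108
W(c) = 1/c
d(v) = 108 + 1/v (d(v) = 1/v - 1*(-108) = 1/v + 108 = 108 + 1/v)
-d(186) = -(108 + 1/186) = -1*20089/186 = -20089/186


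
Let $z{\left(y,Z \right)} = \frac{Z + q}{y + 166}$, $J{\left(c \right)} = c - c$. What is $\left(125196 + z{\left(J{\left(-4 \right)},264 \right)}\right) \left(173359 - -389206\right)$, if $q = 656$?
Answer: $\frac{5846022462320}{83} \approx 7.0434 \cdot 10^{10}$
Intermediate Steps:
$J{\left(c \right)} = 0$
$z{\left(y,Z \right)} = \frac{656 + Z}{166 + y}$ ($z{\left(y,Z \right)} = \frac{Z + 656}{y + 166} = \frac{656 + Z}{166 + y}$)
$\left(125196 + z{\left(J{\left(-4 \right)},264 \right)}\right) \left(173359 - -389206\right) = \left(125196 + \frac{656 + 264}{166 + 0}\right) \left(173359 - -389206\right) = \left(125196 + \frac{1}{166} \cdot 920\right) \left(173359 + 389206\right) = \left(125196 + \frac{1}{166} \cdot 920\right) 562565 = \left(125196 + \frac{460}{83}\right) 562565 = \frac{10391728}{83} \cdot 562565 = \frac{5846022462320}{83}$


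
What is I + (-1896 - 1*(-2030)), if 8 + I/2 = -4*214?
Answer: -1594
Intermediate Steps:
I = -1728 (I = -16 + 2*(-4*214) = -16 + 2*(-856) = -16 - 1712 = -1728)
I + (-1896 - 1*(-2030)) = -1728 + (-1896 - 1*(-2030)) = -1728 + (-1896 + 2030) = -1728 + 134 = -1594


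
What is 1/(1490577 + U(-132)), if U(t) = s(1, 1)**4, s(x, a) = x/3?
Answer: 81/120736738 ≈ 6.7088e-7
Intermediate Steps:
s(x, a) = x/3 (s(x, a) = x*(1/3) = x/3)
U(t) = 1/81 (U(t) = ((1/3)*1)**4 = (1/3)**4 = 1/81)
1/(1490577 + U(-132)) = 1/(1490577 + 1/81) = 1/(120736738/81) = 81/120736738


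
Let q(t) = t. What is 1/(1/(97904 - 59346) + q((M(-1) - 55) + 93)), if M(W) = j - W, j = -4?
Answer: 38558/1349531 ≈ 0.028571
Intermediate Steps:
M(W) = -4 - W
1/(1/(97904 - 59346) + q((M(-1) - 55) + 93)) = 1/(1/(97904 - 59346) + (((-4 - 1*(-1)) - 55) + 93)) = 1/(1/38558 + (((-4 + 1) - 55) + 93)) = 1/(1/38558 + ((-3 - 55) + 93)) = 1/(1/38558 + (-58 + 93)) = 1/(1/38558 + 35) = 1/(1349531/38558) = 38558/1349531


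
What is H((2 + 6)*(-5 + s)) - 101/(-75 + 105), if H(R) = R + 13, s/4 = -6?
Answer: -6671/30 ≈ -222.37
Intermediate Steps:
s = -24 (s = 4*(-6) = -24)
H(R) = 13 + R
H((2 + 6)*(-5 + s)) - 101/(-75 + 105) = (13 + (2 + 6)*(-5 - 24)) - 101/(-75 + 105) = (13 + 8*(-29)) - 101/30 = (13 - 232) + (1/30)*(-101) = -219 - 101/30 = -6671/30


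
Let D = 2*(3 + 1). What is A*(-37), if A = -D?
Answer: 296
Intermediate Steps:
D = 8 (D = 2*4 = 8)
A = -8 (A = -1*8 = -8)
A*(-37) = -8*(-37) = 296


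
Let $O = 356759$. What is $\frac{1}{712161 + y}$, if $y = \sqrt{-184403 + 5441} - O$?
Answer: $\frac{177701}{63155380283} - \frac{i \sqrt{178962}}{126310760566} \approx 2.8137 \cdot 10^{-6} - 3.3492 \cdot 10^{-9} i$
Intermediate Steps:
$y = -356759 + i \sqrt{178962}$ ($y = \sqrt{-184403 + 5441} - 356759 = \sqrt{-178962} - 356759 = i \sqrt{178962} - 356759 = -356759 + i \sqrt{178962} \approx -3.5676 \cdot 10^{5} + 423.04 i$)
$\frac{1}{712161 + y} = \frac{1}{712161 - \left(356759 - i \sqrt{178962}\right)} = \frac{1}{355402 + i \sqrt{178962}}$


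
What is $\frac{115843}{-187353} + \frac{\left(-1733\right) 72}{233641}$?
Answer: $- \frac{50442832291}{43773342273} \approx -1.1524$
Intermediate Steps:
$\frac{115843}{-187353} + \frac{\left(-1733\right) 72}{233641} = 115843 \left(- \frac{1}{187353}\right) - \frac{124776}{233641} = - \frac{115843}{187353} - \frac{124776}{233641} = - \frac{50442832291}{43773342273}$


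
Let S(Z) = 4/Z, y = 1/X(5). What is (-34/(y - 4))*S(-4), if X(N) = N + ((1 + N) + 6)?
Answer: -578/67 ≈ -8.6269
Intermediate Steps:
X(N) = 7 + 2*N (X(N) = N + (7 + N) = 7 + 2*N)
y = 1/17 (y = 1/(7 + 2*5) = 1/(7 + 10) = 1/17 ≈ 0.058824)
(-34/(y - 4))*S(-4) = (-34/(1/17 - 4))*(4/(-4)) = (-34/(-67/17))*(4*(-1/4)) = -17/67*(-34)*(-1) = (578/67)*(-1) = -578/67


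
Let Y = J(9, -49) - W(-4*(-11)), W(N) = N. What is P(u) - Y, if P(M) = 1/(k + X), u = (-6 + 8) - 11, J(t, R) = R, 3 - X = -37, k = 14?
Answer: 5023/54 ≈ 93.019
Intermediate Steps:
X = 40 (X = 3 - 1*(-37) = 3 + 37 = 40)
u = -9 (u = 2 - 11 = -9)
P(M) = 1/54 (P(M) = 1/(14 + 40) = 1/54)
Y = -93 (Y = -49 - (-4)*(-11) = -49 - 1*44 = -49 - 44 = -93)
P(u) - Y = 1/54 - 1*(-93) = 1/54 + 93 = 5023/54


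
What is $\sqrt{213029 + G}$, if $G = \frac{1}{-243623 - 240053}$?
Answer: $\frac{\sqrt{12459132768780157}}{241838} \approx 461.55$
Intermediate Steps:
$G = - \frac{1}{483676}$ ($G = \frac{1}{-483676} = - \frac{1}{483676} \approx -2.0675 \cdot 10^{-6}$)
$\sqrt{213029 + G} = \sqrt{213029 - \frac{1}{483676}} = \sqrt{\frac{103037014603}{483676}} = \frac{\sqrt{12459132768780157}}{241838}$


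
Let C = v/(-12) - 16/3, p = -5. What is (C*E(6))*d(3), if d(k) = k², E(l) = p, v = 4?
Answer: 255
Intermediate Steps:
E(l) = -5
C = -17/3 (C = 4/(-12) - 16/3 = 4*(-1/12) - 16*⅓ = -⅓ - 16/3 = -17/3 ≈ -5.6667)
(C*E(6))*d(3) = -17/3*(-5)*3² = (85/3)*9 = 255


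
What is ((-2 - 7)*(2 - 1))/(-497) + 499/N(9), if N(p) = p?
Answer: 248084/4473 ≈ 55.463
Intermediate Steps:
((-2 - 7)*(2 - 1))/(-497) + 499/N(9) = ((-2 - 7)*(2 - 1))/(-497) + 499/9 = -9*1*(-1/497) + 499*(1/9) = -9*(-1/497) + 499/9 = 9/497 + 499/9 = 248084/4473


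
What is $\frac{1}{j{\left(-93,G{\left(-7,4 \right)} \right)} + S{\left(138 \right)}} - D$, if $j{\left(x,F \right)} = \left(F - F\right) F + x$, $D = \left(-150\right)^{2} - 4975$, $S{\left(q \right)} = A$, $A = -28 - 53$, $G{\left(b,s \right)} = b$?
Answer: $- \frac{3049351}{174} \approx -17525.0$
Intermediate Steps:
$A = -81$
$S{\left(q \right)} = -81$
$D = 17525$ ($D = 22500 - 4975 = 17525$)
$j{\left(x,F \right)} = x$ ($j{\left(x,F \right)} = 0 F + x = 0 + x = x$)
$\frac{1}{j{\left(-93,G{\left(-7,4 \right)} \right)} + S{\left(138 \right)}} - D = \frac{1}{-93 - 81} - 17525 = \frac{1}{-174} - 17525 = - \frac{1}{174} - 17525 = - \frac{3049351}{174}$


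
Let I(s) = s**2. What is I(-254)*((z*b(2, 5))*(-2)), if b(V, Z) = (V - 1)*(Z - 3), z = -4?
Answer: 1032256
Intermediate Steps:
b(V, Z) = (-1 + V)*(-3 + Z)
I(-254)*((z*b(2, 5))*(-2)) = (-254)**2*(-4*(3 - 1*5 - 3*2 + 2*5)*(-2)) = 64516*(-4*(3 - 5 - 6 + 10)*(-2)) = 64516*(-4*2*(-2)) = 64516*(-8*(-2)) = 64516*16 = 1032256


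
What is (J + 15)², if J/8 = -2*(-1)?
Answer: 961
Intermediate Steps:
J = 16 (J = 8*(-2*(-1)) = 8*2 = 16)
(J + 15)² = (16 + 15)² = 31² = 961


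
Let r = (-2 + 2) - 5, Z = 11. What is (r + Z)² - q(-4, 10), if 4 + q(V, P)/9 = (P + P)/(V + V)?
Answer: 189/2 ≈ 94.500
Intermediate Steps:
q(V, P) = -36 + 9*P/V (q(V, P) = -36 + 9*((P + P)/(V + V)) = -36 + 9*((2*P)/((2*V))) = -36 + 9*((2*P)*(1/(2*V))) = -36 + 9*(P/V) = -36 + 9*P/V)
r = -5 (r = 0 - 5 = -5)
(r + Z)² - q(-4, 10) = (-5 + 11)² - (-36 + 9*10/(-4)) = 6² - (-36 + 9*10*(-¼)) = 36 - (-36 - 45/2) = 36 - 1*(-117/2) = 36 + 117/2 = 189/2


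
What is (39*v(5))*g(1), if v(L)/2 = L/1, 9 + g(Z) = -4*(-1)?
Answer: -1950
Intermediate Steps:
g(Z) = -5 (g(Z) = -9 - 4*(-1) = -9 + 4 = -5)
v(L) = 2*L (v(L) = 2*(L/1) = 2*(L*1) = 2*L)
(39*v(5))*g(1) = (39*(2*5))*(-5) = (39*10)*(-5) = 390*(-5) = -1950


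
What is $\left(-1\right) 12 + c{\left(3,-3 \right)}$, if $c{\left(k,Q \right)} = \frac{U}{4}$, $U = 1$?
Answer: $- \frac{47}{4} \approx -11.75$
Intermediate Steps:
$c{\left(k,Q \right)} = \frac{1}{4}$ ($c{\left(k,Q \right)} = 1 \cdot \frac{1}{4} = \frac{1}{4}$)
$\left(-1\right) 12 + c{\left(3,-3 \right)} = \left(-1\right) 12 + \frac{1}{4} = -12 + \frac{1}{4} = - \frac{47}{4}$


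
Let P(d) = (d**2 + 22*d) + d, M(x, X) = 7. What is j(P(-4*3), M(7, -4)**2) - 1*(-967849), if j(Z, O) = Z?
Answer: 967717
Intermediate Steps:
P(d) = d**2 + 23*d
j(P(-4*3), M(7, -4)**2) - 1*(-967849) = (-4*3)*(23 - 4*3) - 1*(-967849) = -12*(23 - 12) + 967849 = -12*11 + 967849 = -132 + 967849 = 967717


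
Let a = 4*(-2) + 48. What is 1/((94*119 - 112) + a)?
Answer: 1/11114 ≈ 8.9977e-5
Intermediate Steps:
a = 40 (a = -8 + 48 = 40)
1/((94*119 - 112) + a) = 1/((94*119 - 112) + 40) = 1/((11186 - 112) + 40) = 1/(11074 + 40) = 1/11114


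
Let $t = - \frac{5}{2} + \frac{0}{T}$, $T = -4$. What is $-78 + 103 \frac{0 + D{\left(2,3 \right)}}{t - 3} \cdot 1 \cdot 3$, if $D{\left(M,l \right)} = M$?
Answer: $- \frac{2094}{11} \approx -190.36$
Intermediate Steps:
$t = - \frac{5}{2}$ ($t = - \frac{5}{2} + \frac{0}{-4} = \left(-5\right) \frac{1}{2} + 0 \left(- \frac{1}{4}\right) = - \frac{5}{2} + 0 = - \frac{5}{2} \approx -2.5$)
$-78 + 103 \frac{0 + D{\left(2,3 \right)}}{t - 3} \cdot 1 \cdot 3 = -78 + 103 \frac{0 + 2}{- \frac{5}{2} - 3} \cdot 1 \cdot 3 = -78 + 103 \frac{2}{- \frac{11}{2}} \cdot 1 \cdot 3 = -78 + 103 \cdot 2 \left(- \frac{2}{11}\right) 1 \cdot 3 = -78 + 103 \left(- \frac{4}{11}\right) 1 \cdot 3 = -78 + 103 \left(\left(- \frac{4}{11}\right) 3\right) = -78 + 103 \left(- \frac{12}{11}\right) = -78 - \frac{1236}{11} = - \frac{2094}{11}$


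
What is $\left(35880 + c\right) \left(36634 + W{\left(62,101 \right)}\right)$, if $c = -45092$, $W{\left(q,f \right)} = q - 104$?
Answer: $-337085504$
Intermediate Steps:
$W{\left(q,f \right)} = -104 + q$
$\left(35880 + c\right) \left(36634 + W{\left(62,101 \right)}\right) = \left(35880 - 45092\right) \left(36634 + \left(-104 + 62\right)\right) = - 9212 \left(36634 - 42\right) = \left(-9212\right) 36592 = -337085504$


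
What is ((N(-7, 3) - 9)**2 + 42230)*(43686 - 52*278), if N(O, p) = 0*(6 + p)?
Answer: 1236750530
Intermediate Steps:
N(O, p) = 0
((N(-7, 3) - 9)**2 + 42230)*(43686 - 52*278) = ((0 - 9)**2 + 42230)*(43686 - 52*278) = ((-9)**2 + 42230)*(43686 - 14456) = (81 + 42230)*29230 = 42311*29230 = 1236750530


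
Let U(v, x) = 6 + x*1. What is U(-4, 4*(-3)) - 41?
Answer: -47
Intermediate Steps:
U(v, x) = 6 + x
U(-4, 4*(-3)) - 41 = (6 + 4*(-3)) - 41 = (6 - 12) - 41 = -6 - 41 = -47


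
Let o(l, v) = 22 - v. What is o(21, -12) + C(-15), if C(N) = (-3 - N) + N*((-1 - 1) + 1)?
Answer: 61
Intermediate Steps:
C(N) = -3 - 2*N (C(N) = (-3 - N) + N*(-2 + 1) = (-3 - N) + N*(-1) = (-3 - N) - N = -3 - 2*N)
o(21, -12) + C(-15) = (22 - 1*(-12)) + (-3 - 2*(-15)) = (22 + 12) + (-3 + 30) = 34 + 27 = 61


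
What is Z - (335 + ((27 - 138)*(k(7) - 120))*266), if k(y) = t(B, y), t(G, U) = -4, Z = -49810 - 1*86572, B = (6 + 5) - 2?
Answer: -3797941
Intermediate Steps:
B = 9 (B = 11 - 2 = 9)
Z = -136382 (Z = -49810 - 86572 = -136382)
k(y) = -4
Z - (335 + ((27 - 138)*(k(7) - 120))*266) = -136382 - (335 + ((27 - 138)*(-4 - 120))*266) = -136382 - (335 - 111*(-124)*266) = -136382 - (335 + 13764*266) = -136382 - (335 + 3661224) = -136382 - 1*3661559 = -136382 - 3661559 = -3797941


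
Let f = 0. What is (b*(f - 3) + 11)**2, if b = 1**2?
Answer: 64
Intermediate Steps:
b = 1
(b*(f - 3) + 11)**2 = (1*(0 - 3) + 11)**2 = (1*(-3) + 11)**2 = (-3 + 11)**2 = 8**2 = 64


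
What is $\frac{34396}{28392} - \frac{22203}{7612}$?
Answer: $- \frac{46070653}{27014988} \approx -1.7054$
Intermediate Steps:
$\frac{34396}{28392} - \frac{22203}{7612} = 34396 \cdot \frac{1}{28392} - \frac{22203}{7612} = \frac{8599}{7098} - \frac{22203}{7612} = - \frac{46070653}{27014988}$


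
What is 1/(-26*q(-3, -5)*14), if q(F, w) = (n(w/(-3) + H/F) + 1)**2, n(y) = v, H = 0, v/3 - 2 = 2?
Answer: -1/61516 ≈ -1.6256e-5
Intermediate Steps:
v = 12 (v = 6 + 3*2 = 6 + 6 = 12)
n(y) = 12
q(F, w) = 169 (q(F, w) = (12 + 1)**2 = 13**2 = 169)
1/(-26*q(-3, -5)*14) = 1/(-26*169*14) = 1/(-4394*14) = 1/(-61516) = -1/61516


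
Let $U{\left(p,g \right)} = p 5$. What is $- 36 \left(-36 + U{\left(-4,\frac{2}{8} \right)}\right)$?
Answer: $2016$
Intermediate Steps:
$U{\left(p,g \right)} = 5 p$
$- 36 \left(-36 + U{\left(-4,\frac{2}{8} \right)}\right) = - 36 \left(-36 + 5 \left(-4\right)\right) = - 36 \left(-36 - 20\right) = \left(-36\right) \left(-56\right) = 2016$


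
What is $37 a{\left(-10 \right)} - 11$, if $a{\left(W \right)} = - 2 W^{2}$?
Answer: $-7411$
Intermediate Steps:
$37 a{\left(-10 \right)} - 11 = 37 \left(- 2 \left(-10\right)^{2}\right) - 11 = 37 \left(\left(-2\right) 100\right) - 11 = 37 \left(-200\right) - 11 = -7400 - 11 = -7411$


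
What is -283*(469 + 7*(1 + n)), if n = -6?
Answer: -122822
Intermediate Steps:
-283*(469 + 7*(1 + n)) = -283*(469 + 7*(1 - 6)) = -283*(469 + 7*(-5)) = -283*(469 - 35) = -283*434 = -122822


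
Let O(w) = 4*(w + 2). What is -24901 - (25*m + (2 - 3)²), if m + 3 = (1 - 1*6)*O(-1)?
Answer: -24327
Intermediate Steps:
O(w) = 8 + 4*w (O(w) = 4*(2 + w) = 8 + 4*w)
m = -23 (m = -3 + (1 - 1*6)*(8 + 4*(-1)) = -3 + (1 - 6)*(8 - 4) = -3 - 5*4 = -3 - 20 = -23)
-24901 - (25*m + (2 - 3)²) = -24901 - (25*(-23) + (2 - 3)²) = -24901 - (-575 + (-1)²) = -24901 - (-575 + 1) = -24901 - 1*(-574) = -24901 + 574 = -24327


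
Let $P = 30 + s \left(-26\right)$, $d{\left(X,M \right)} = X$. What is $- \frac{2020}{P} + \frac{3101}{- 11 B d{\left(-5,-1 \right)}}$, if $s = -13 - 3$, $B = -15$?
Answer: $- \frac{1524773}{183975} \approx -8.2879$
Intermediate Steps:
$s = -16$ ($s = -13 - 3 = -16$)
$P = 446$ ($P = 30 - -416 = 30 + 416 = 446$)
$- \frac{2020}{P} + \frac{3101}{- 11 B d{\left(-5,-1 \right)}} = - \frac{2020}{446} + \frac{3101}{\left(-11\right) \left(-15\right) \left(-5\right)} = \left(-2020\right) \frac{1}{446} + \frac{3101}{165 \left(-5\right)} = - \frac{1010}{223} + \frac{3101}{-825} = - \frac{1010}{223} + 3101 \left(- \frac{1}{825}\right) = - \frac{1010}{223} - \frac{3101}{825} = - \frac{1524773}{183975}$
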